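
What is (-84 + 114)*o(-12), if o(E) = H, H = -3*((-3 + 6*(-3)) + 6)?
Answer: 1350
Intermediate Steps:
H = 45 (H = -3*((-3 - 18) + 6) = -3*(-21 + 6) = -3*(-15) = 45)
o(E) = 45
(-84 + 114)*o(-12) = (-84 + 114)*45 = 30*45 = 1350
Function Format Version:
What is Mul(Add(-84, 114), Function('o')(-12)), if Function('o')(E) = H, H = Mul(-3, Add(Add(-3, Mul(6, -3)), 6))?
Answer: 1350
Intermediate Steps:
H = 45 (H = Mul(-3, Add(Add(-3, -18), 6)) = Mul(-3, Add(-21, 6)) = Mul(-3, -15) = 45)
Function('o')(E) = 45
Mul(Add(-84, 114), Function('o')(-12)) = Mul(Add(-84, 114), 45) = Mul(30, 45) = 1350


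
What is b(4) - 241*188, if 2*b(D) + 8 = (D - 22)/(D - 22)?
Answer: -90623/2 ≈ -45312.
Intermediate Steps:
b(D) = -7/2 (b(D) = -4 + ((D - 22)/(D - 22))/2 = -4 + ((-22 + D)/(-22 + D))/2 = -4 + (½)*1 = -4 + ½ = -7/2)
b(4) - 241*188 = -7/2 - 241*188 = -7/2 - 45308 = -90623/2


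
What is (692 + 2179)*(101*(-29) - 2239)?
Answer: -14837328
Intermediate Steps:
(692 + 2179)*(101*(-29) - 2239) = 2871*(-2929 - 2239) = 2871*(-5168) = -14837328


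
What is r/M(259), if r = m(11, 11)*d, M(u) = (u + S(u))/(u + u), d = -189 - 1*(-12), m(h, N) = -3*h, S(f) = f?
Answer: 5841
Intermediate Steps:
d = -177 (d = -189 + 12 = -177)
M(u) = 1 (M(u) = (u + u)/(u + u) = (2*u)/((2*u)) = (2*u)*(1/(2*u)) = 1)
r = 5841 (r = -3*11*(-177) = -33*(-177) = 5841)
r/M(259) = 5841/1 = 5841*1 = 5841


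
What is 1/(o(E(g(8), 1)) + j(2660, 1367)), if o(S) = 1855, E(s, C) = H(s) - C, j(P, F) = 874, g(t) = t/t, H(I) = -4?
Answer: 1/2729 ≈ 0.00036643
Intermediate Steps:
g(t) = 1
E(s, C) = -4 - C
1/(o(E(g(8), 1)) + j(2660, 1367)) = 1/(1855 + 874) = 1/2729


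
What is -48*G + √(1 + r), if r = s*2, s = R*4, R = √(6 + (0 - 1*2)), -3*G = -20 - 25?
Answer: -720 + √17 ≈ -715.88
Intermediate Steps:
G = 15 (G = -(-20 - 25)/3 = -⅓*(-45) = 15)
R = 2 (R = √(6 + (0 - 2)) = √(6 - 2) = √4 = 2)
s = 8 (s = 2*4 = 8)
r = 16 (r = 8*2 = 16)
-48*G + √(1 + r) = -48*15 + √(1 + 16) = -720 + √17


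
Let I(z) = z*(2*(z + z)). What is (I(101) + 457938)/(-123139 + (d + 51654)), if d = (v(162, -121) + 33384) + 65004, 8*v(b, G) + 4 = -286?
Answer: 1994968/107467 ≈ 18.564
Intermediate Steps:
v(b, G) = -145/4 (v(b, G) = -1/2 + (1/8)*(-286) = -1/2 - 143/4 = -145/4)
d = 393407/4 (d = (-145/4 + 33384) + 65004 = 133391/4 + 65004 = 393407/4 ≈ 98352.)
I(z) = 4*z**2 (I(z) = z*(2*(2*z)) = z*(4*z) = 4*z**2)
(I(101) + 457938)/(-123139 + (d + 51654)) = (4*101**2 + 457938)/(-123139 + (393407/4 + 51654)) = (4*10201 + 457938)/(-123139 + 600023/4) = (40804 + 457938)/(107467/4) = 498742*(4/107467) = 1994968/107467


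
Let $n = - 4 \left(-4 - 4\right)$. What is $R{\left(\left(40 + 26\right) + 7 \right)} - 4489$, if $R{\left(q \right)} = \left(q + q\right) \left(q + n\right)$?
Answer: $10841$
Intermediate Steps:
$n = 32$ ($n = \left(-4\right) \left(-8\right) = 32$)
$R{\left(q \right)} = 2 q \left(32 + q\right)$ ($R{\left(q \right)} = \left(q + q\right) \left(q + 32\right) = 2 q \left(32 + q\right)$)
$R{\left(\left(40 + 26\right) + 7 \right)} - 4489 = 2 \left(\left(40 + 26\right) + 7\right) \left(32 + \left(\left(40 + 26\right) + 7\right)\right) - 4489 = 2 \left(66 + 7\right) \left(32 + \left(66 + 7\right)\right) - 4489 = 2 \cdot 73 \left(32 + 73\right) - 4489 = 2 \cdot 73 \cdot 105 - 4489 = 15330 - 4489 = 10841$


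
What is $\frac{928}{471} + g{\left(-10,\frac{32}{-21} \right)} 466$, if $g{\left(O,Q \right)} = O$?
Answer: $- \frac{2193932}{471} \approx -4658.0$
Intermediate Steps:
$\frac{928}{471} + g{\left(-10,\frac{32}{-21} \right)} 466 = \frac{928}{471} - 4660 = - \frac{2193932}{471}$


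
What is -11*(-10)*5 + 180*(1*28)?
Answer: 5590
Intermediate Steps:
-11*(-10)*5 + 180*(1*28) = 110*5 + 180*28 = 550 + 5040 = 5590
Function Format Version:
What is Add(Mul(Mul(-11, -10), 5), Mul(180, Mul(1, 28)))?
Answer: 5590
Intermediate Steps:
Add(Mul(Mul(-11, -10), 5), Mul(180, Mul(1, 28))) = Add(Mul(110, 5), Mul(180, 28)) = Add(550, 5040) = 5590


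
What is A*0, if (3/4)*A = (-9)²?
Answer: 0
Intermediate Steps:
A = 108 (A = (4/3)*(-9)² = (4/3)*81 = 108)
A*0 = 108*0 = 0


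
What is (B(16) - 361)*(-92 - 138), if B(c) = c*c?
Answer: 24150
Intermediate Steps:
B(c) = c²
(B(16) - 361)*(-92 - 138) = (16² - 361)*(-92 - 138) = (256 - 361)*(-230) = -105*(-230) = 24150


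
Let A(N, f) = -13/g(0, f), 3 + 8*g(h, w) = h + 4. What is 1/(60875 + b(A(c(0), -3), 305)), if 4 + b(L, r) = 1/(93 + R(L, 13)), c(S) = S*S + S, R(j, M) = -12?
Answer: 81/4930552 ≈ 1.6428e-5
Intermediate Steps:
g(h, w) = ⅛ + h/8 (g(h, w) = -3/8 + (h + 4)/8 = -3/8 + (4 + h)/8 = -3/8 + (½ + h/8) = ⅛ + h/8)
c(S) = S + S² (c(S) = S² + S = S + S²)
A(N, f) = -104 (A(N, f) = -13/(⅛ + (⅛)*0) = -13/(⅛ + 0) = -13/⅛ = -13*8 = -104)
b(L, r) = -323/81 (b(L, r) = -4 + 1/(93 - 12) = -4 + 1/81 = -323/81)
1/(60875 + b(A(c(0), -3), 305)) = 1/(60875 - 323/81) = 1/(4930552/81) = 81/4930552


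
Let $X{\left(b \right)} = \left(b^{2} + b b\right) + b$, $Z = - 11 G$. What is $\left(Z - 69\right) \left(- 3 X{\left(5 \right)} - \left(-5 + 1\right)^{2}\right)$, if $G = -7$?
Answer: $-1448$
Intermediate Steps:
$Z = 77$ ($Z = \left(-11\right) \left(-7\right) = 77$)
$X{\left(b \right)} = b + 2 b^{2}$ ($X{\left(b \right)} = \left(b^{2} + b^{2}\right) + b = 2 b^{2} + b = b + 2 b^{2}$)
$\left(Z - 69\right) \left(- 3 X{\left(5 \right)} - \left(-5 + 1\right)^{2}\right) = \left(77 - 69\right) \left(- 3 \cdot 5 \left(1 + 2 \cdot 5\right) - \left(-5 + 1\right)^{2}\right) = \left(77 - 69\right) \left(- 3 \cdot 5 \left(1 + 10\right) - \left(-4\right)^{2}\right) = 8 \left(- 3 \cdot 5 \cdot 11 - 16\right) = 8 \left(\left(-3\right) 55 - 16\right) = 8 \left(-165 - 16\right) = 8 \left(-181\right) = -1448$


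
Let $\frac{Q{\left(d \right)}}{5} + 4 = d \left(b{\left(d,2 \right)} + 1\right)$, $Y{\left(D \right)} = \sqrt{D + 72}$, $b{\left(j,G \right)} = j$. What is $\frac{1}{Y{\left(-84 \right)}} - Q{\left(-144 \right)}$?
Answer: $-102940 - \frac{i \sqrt{3}}{6} \approx -1.0294 \cdot 10^{5} - 0.28868 i$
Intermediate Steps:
$Y{\left(D \right)} = \sqrt{72 + D}$
$Q{\left(d \right)} = -20 + 5 d \left(1 + d\right)$ ($Q{\left(d \right)} = -20 + 5 d \left(d + 1\right) = -20 + 5 d \left(1 + d\right)$)
$\frac{1}{Y{\left(-84 \right)}} - Q{\left(-144 \right)} = \frac{1}{\sqrt{72 - 84}} - \left(-20 + 5 \left(-144\right) + 5 \left(-144\right)^{2}\right) = \frac{1}{\sqrt{-12}} - \left(-20 - 720 + 5 \cdot 20736\right) = \frac{1}{2 i \sqrt{3}} - \left(-20 - 720 + 103680\right) = - \frac{i \sqrt{3}}{6} - 102940 = -102940 - \frac{i \sqrt{3}}{6}$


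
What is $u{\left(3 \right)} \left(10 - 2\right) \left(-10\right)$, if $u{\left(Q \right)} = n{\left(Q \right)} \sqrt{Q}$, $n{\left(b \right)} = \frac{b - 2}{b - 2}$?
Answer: $- 80 \sqrt{3} \approx -138.56$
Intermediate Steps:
$n{\left(b \right)} = 1$ ($n{\left(b \right)} = \frac{-2 + b}{-2 + b} = 1$)
$u{\left(Q \right)} = \sqrt{Q}$ ($u{\left(Q \right)} = 1 \sqrt{Q} = \sqrt{Q}$)
$u{\left(3 \right)} \left(10 - 2\right) \left(-10\right) = \sqrt{3} \left(10 - 2\right) \left(-10\right) = \sqrt{3} \cdot 8 \left(-10\right) = \sqrt{3} \left(-80\right) = - 80 \sqrt{3}$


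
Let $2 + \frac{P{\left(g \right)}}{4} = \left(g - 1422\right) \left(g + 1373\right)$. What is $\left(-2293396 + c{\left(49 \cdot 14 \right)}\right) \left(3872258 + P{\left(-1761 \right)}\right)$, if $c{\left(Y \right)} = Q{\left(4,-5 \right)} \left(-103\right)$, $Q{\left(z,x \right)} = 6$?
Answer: $-20215461575724$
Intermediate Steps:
$P{\left(g \right)} = -8 + 4 \left(-1422 + g\right) \left(1373 + g\right)$ ($P{\left(g \right)} = -8 + 4 \left(g - 1422\right) \left(g + 1373\right) = -8 + 4 \left(-1422 + g\right) \left(1373 + g\right)$)
$c{\left(Y \right)} = -618$ ($c{\left(Y \right)} = 6 \left(-103\right) = -618$)
$\left(-2293396 + c{\left(49 \cdot 14 \right)}\right) \left(3872258 + P{\left(-1761 \right)}\right) = \left(-2293396 - 618\right) \left(3872258 - \left(7464476 - 12404484\right)\right) = - 2294014 \left(3872258 + \left(-7809632 + 345156 + 4 \cdot 3101121\right)\right) = - 2294014 \left(3872258 + \left(-7809632 + 345156 + 12404484\right)\right) = - 2294014 \left(3872258 + 4940008\right) = \left(-2294014\right) 8812266 = -20215461575724$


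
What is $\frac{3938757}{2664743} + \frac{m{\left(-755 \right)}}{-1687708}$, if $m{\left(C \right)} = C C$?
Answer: $\frac{5128501570381}{4497308079044} \approx 1.1403$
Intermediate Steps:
$m{\left(C \right)} = C^{2}$
$\frac{3938757}{2664743} + \frac{m{\left(-755 \right)}}{-1687708} = \frac{3938757}{2664743} + \frac{\left(-755\right)^{2}}{-1687708} = 3938757 \cdot \frac{1}{2664743} + 570025 \left(- \frac{1}{1687708}\right) = \frac{3938757}{2664743} - \frac{570025}{1687708} = \frac{5128501570381}{4497308079044}$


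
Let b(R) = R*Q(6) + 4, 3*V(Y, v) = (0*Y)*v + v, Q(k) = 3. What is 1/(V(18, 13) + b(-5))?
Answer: -3/20 ≈ -0.15000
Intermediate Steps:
V(Y, v) = v/3 (V(Y, v) = ((0*Y)*v + v)/3 = (0*v + v)/3 = (0 + v)/3 = v/3)
b(R) = 4 + 3*R (b(R) = R*3 + 4 = 3*R + 4 = 4 + 3*R)
1/(V(18, 13) + b(-5)) = 1/((⅓)*13 + (4 + 3*(-5))) = 1/(13/3 + (4 - 15)) = 1/(13/3 - 11) = 1/(-20/3) = -3/20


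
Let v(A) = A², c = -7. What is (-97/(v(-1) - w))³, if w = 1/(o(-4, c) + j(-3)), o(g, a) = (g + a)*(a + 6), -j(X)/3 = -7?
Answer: -29906468864/29791 ≈ -1.0039e+6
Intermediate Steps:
j(X) = 21 (j(X) = -3*(-7) = 21)
o(g, a) = (6 + a)*(a + g) (o(g, a) = (a + g)*(6 + a) = (6 + a)*(a + g))
w = 1/32 (w = 1/(((-7)² + 6*(-7) + 6*(-4) - 7*(-4)) + 21) = 1/((49 - 42 - 24 + 28) + 21) = 1/(11 + 21) = 1/32 ≈ 0.031250)
(-97/(v(-1) - w))³ = (-97/((-1)² - 1*1/32))³ = (-97/(1 - 1/32))³ = (-97/31/32)³ = (-97*32/31)³ = (-3104/31)³ = -29906468864/29791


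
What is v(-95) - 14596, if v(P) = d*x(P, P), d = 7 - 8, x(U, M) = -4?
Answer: -14592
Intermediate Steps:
d = -1
v(P) = 4 (v(P) = -1*(-4) = 4)
v(-95) - 14596 = 4 - 14596 = -14592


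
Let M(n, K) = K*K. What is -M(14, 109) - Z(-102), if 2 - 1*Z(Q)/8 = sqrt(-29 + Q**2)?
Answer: -11897 + 40*sqrt(415) ≈ -11082.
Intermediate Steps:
M(n, K) = K**2
Z(Q) = 16 - 8*sqrt(-29 + Q**2)
-M(14, 109) - Z(-102) = -1*109**2 - (16 - 8*sqrt(-29 + (-102)**2)) = -1*11881 - (16 - 8*sqrt(-29 + 10404)) = -11881 - (16 - 40*sqrt(415)) = -11881 + (-16 + 40*sqrt(415)) = -11897 + 40*sqrt(415)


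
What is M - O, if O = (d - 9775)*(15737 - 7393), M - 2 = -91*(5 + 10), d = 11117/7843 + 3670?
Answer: 399419910903/7843 ≈ 5.0927e+7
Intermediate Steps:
d = 28794927/7843 (d = 11117*(1/7843) + 3670 = 11117/7843 + 3670 = 28794927/7843 ≈ 3671.4)
M = -1363 (M = 2 - 91*(5 + 10) = 2 - 91*15 = 2 - 1365 = -1363)
O = -399430600912/7843 (O = (28794927/7843 - 9775)*(15737 - 7393) = -47870398/7843*8344 = -399430600912/7843 ≈ -5.0928e+7)
M - O = -1363 - 1*(-399430600912/7843) = -1363 + 399430600912/7843 = 399419910903/7843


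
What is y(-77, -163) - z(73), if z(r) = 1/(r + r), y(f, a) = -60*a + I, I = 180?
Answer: 1454159/146 ≈ 9960.0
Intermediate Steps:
y(f, a) = 180 - 60*a (y(f, a) = -60*a + 180 = 180 - 60*a)
z(r) = 1/(2*r)
y(-77, -163) - z(73) = (180 - 60*(-163)) - 1/(2*73) = (180 + 9780) - 1/(2*73) = 9960 - 1*1/146 = 9960 - 1/146 = 1454159/146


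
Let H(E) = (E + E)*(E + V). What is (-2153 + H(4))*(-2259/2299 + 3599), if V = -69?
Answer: -2010057606/209 ≈ -9.6175e+6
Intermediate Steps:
H(E) = 2*E*(-69 + E) (H(E) = (E + E)*(E - 69) = (2*E)*(-69 + E) = 2*E*(-69 + E))
(-2153 + H(4))*(-2259/2299 + 3599) = (-2153 + 2*4*(-69 + 4))*(-2259/2299 + 3599) = (-2153 + 2*4*(-65))*(-2259*1/2299 + 3599) = (-2153 - 520)*(-2259/2299 + 3599) = -2673*8271842/2299 = -2010057606/209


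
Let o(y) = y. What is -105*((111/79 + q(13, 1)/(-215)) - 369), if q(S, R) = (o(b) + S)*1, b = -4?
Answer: 131130531/3397 ≈ 38602.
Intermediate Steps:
q(S, R) = -4 + S (q(S, R) = (-4 + S)*1 = -4 + S)
-105*((111/79 + q(13, 1)/(-215)) - 369) = -105*((111/79 + (-4 + 13)/(-215)) - 369) = -105*((111*(1/79) + 9*(-1/215)) - 369) = -105*((111/79 - 9/215) - 369) = -105*(23154/16985 - 369) = -105*(-6244311/16985) = 131130531/3397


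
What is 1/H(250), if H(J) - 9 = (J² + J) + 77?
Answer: 1/62836 ≈ 1.5914e-5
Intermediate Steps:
H(J) = 86 + J + J² (H(J) = 9 + ((J² + J) + 77) = 9 + ((J + J²) + 77) = 9 + (77 + J + J²) = 86 + J + J²)
1/H(250) = 1/(86 + 250 + 250²) = 1/(86 + 250 + 62500) = 1/62836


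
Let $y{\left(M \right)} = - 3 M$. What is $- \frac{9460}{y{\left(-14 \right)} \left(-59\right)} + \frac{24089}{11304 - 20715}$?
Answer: $\frac{1629751}{1295581} \approx 1.2579$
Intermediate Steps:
$- \frac{9460}{y{\left(-14 \right)} \left(-59\right)} + \frac{24089}{11304 - 20715} = - \frac{9460}{\left(-3\right) \left(-14\right) \left(-59\right)} + \frac{24089}{11304 - 20715} = - \frac{9460}{42 \left(-59\right)} + \frac{24089}{-9411} = - \frac{9460}{-2478} + 24089 \left(- \frac{1}{9411}\right) = \left(-9460\right) \left(- \frac{1}{2478}\right) - \frac{24089}{9411} = \frac{4730}{1239} - \frac{24089}{9411} = \frac{1629751}{1295581}$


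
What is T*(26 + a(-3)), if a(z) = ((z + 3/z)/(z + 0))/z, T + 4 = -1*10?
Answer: -3220/9 ≈ -357.78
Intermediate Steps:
T = -14 (T = -4 - 1*10 = -4 - 10 = -14)
a(z) = (z + 3/z)/z² (a(z) = ((z + 3/z)/z)/z = (z + 3/z)/z²)
T*(26 + a(-3)) = -14*(26 + (3 + (-3)²)/(-3)³) = -14*(26 - (3 + 9)/27) = -14*(26 - 1/27*12) = -14*(26 - 4/9) = -14*230/9 = -3220/9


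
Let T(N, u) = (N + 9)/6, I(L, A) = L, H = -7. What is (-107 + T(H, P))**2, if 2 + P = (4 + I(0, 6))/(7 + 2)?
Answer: 102400/9 ≈ 11378.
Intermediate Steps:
P = -14/9 (P = -2 + (4 + 0)/(7 + 2) = -2 + 4/9 = -14/9 ≈ -1.5556)
T(N, u) = 3/2 + N/6 (T(N, u) = (9 + N)*(1/6) = 3/2 + N/6)
(-107 + T(H, P))**2 = (-107 + (3/2 + (1/6)*(-7)))**2 = (-107 + (3/2 - 7/6))**2 = (-107 + 1/3)**2 = (-320/3)**2 = 102400/9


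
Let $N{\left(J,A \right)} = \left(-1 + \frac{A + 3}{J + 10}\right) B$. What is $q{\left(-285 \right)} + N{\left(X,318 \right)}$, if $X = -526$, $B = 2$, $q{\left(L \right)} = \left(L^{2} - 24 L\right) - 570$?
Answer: $\frac{7524291}{86} \approx 87492.0$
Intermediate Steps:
$q{\left(L \right)} = -570 + L^{2} - 24 L$
$N{\left(J,A \right)} = -2 + \frac{2 \left(3 + A\right)}{10 + J}$ ($N{\left(J,A \right)} = \left(-1 + \frac{A + 3}{J + 10}\right) 2 = \left(-1 + \frac{3 + A}{10 + J}\right) 2 = -2 + \frac{2 \left(3 + A\right)}{10 + J}$)
$q{\left(-285 \right)} + N{\left(X,318 \right)} = \left(-570 + \left(-285\right)^{2} - -6840\right) + \frac{2 \left(-7 + 318 - -526\right)}{10 - 526} = \left(-570 + 81225 + 6840\right) + \frac{2 \left(-7 + 318 + 526\right)}{-516} = 87495 + 2 \left(- \frac{1}{516}\right) 837 = 87495 - \frac{279}{86} = \frac{7524291}{86}$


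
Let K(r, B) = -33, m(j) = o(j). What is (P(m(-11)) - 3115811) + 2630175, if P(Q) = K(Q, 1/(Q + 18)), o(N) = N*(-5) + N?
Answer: -485669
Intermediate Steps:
o(N) = -4*N (o(N) = -5*N + N = -4*N)
m(j) = -4*j
P(Q) = -33
(P(m(-11)) - 3115811) + 2630175 = (-33 - 3115811) + 2630175 = -3115844 + 2630175 = -485669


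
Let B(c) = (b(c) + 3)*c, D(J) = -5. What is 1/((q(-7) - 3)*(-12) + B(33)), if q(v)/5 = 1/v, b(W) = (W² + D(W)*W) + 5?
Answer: 7/215604 ≈ 3.2467e-5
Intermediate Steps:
b(W) = 5 + W² - 5*W (b(W) = (W² - 5*W) + 5 = 5 + W² - 5*W)
q(v) = 5/v (q(v) = 5*(1/v) = 5/v)
B(c) = c*(8 + c² - 5*c) (B(c) = ((5 + c² - 5*c) + 3)*c = (8 + c² - 5*c)*c = c*(8 + c² - 5*c))
1/((q(-7) - 3)*(-12) + B(33)) = 1/((5/(-7) - 3)*(-12) + 33*(8 + 33² - 5*33)) = 1/((5*(-⅐) - 3)*(-12) + 33*(8 + 1089 - 165)) = 1/((-5/7 - 3)*(-12) + 33*932) = 1/(-26/7*(-12) + 30756) = 1/(312/7 + 30756) = 1/(215604/7) = 7/215604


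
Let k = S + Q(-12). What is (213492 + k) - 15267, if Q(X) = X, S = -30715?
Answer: 167498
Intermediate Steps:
k = -30727 (k = -30715 - 12 = -30727)
(213492 + k) - 15267 = (213492 - 30727) - 15267 = 182765 - 15267 = 167498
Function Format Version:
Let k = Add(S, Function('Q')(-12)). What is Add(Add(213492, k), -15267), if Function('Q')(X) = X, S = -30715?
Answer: 167498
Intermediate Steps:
k = -30727 (k = Add(-30715, -12) = -30727)
Add(Add(213492, k), -15267) = Add(Add(213492, -30727), -15267) = Add(182765, -15267) = 167498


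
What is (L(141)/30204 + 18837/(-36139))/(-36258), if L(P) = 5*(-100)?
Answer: 73377781/4947142842981 ≈ 1.4832e-5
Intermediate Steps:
L(P) = -500
(L(141)/30204 + 18837/(-36139))/(-36258) = (-500/30204 + 18837/(-36139))/(-36258) = (-500*1/30204 + 18837*(-1/36139))*(-1/36258) = (-125/7551 - 18837/36139)*(-1/36258) = -146755562/272885589*(-1/36258) = 73377781/4947142842981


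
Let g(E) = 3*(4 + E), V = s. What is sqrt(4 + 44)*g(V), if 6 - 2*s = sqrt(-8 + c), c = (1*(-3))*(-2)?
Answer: 6*sqrt(3)*(14 - I*sqrt(2)) ≈ 145.49 - 14.697*I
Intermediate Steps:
c = 6 (c = -3*(-2) = 6)
s = 3 - I*sqrt(2)/2 (s = 3 - sqrt(-8 + 6)/2 = 3 - I*sqrt(2)/2 ≈ 3.0 - 0.70711*I)
V = 3 - I*sqrt(2)/2 ≈ 3.0 - 0.70711*I
g(E) = 12 + 3*E
sqrt(4 + 44)*g(V) = sqrt(4 + 44)*(12 + 3*(3 - I*sqrt(2)/2)) = sqrt(48)*(12 + (9 - 3*I*sqrt(2)/2)) = (4*sqrt(3))*(21 - 3*I*sqrt(2)/2) = 4*sqrt(3)*(21 - 3*I*sqrt(2)/2)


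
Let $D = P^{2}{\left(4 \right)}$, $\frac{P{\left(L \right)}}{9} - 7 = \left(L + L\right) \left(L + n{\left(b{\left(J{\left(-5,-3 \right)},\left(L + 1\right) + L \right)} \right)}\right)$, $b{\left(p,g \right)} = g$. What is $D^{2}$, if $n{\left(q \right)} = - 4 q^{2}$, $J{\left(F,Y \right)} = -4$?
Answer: $278723313926915841$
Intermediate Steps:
$P{\left(L \right)} = 63 + 18 L \left(L - 4 \left(1 + 2 L\right)^{2}\right)$ ($P{\left(L \right)} = 63 + 9 \left(L + L\right) \left(L - 4 \left(\left(L + 1\right) + L\right)^{2}\right) = 63 + 9 \cdot 2 L \left(L - 4 \left(\left(1 + L\right) + L\right)^{2}\right) = 63 + 9 \cdot 2 L \left(L - 4 \left(1 + 2 L\right)^{2}\right) = 63 + 18 L \left(L - 4 \left(1 + 2 L\right)^{2}\right)$)
$D = 527942529$ ($D = \left(63 - 288 \cdot 4^{3} - 270 \cdot 4^{2} - 288\right)^{2} = \left(63 - 18432 - 4320 - 288\right)^{2} = \left(-22977\right)^{2} = 527942529$)
$D^{2} = 527942529^{2} = 278723313926915841$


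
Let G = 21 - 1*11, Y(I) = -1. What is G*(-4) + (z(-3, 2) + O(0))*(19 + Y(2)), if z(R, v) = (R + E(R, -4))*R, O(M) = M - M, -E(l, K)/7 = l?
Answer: -1012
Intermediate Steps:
E(l, K) = -7*l
O(M) = 0
z(R, v) = -6*R**2 (z(R, v) = (R - 7*R)*R = (-6*R)*R = -6*R**2)
G = 10 (G = 21 - 11 = 10)
G*(-4) + (z(-3, 2) + O(0))*(19 + Y(2)) = 10*(-4) + (-6*(-3)**2 + 0)*(19 - 1) = -40 + (-6*9 + 0)*18 = -40 + (-54 + 0)*18 = -40 - 54*18 = -40 - 972 = -1012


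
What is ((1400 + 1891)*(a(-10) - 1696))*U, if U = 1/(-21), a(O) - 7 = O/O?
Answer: 1851736/7 ≈ 2.6453e+5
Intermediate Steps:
a(O) = 8 (a(O) = 7 + O/O = 7 + 1 = 8)
U = -1/21 ≈ -0.047619
((1400 + 1891)*(a(-10) - 1696))*U = ((1400 + 1891)*(8 - 1696))*(-1/21) = (3291*(-1688))*(-1/21) = -5555208*(-1/21) = 1851736/7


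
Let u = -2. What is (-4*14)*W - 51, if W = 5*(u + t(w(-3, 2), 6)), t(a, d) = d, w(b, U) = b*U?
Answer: -1171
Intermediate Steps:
w(b, U) = U*b
W = 20 (W = 5*(-2 + 6) = 5*4 = 20)
(-4*14)*W - 51 = -4*14*20 - 51 = -56*20 - 51 = -1120 - 51 = -1171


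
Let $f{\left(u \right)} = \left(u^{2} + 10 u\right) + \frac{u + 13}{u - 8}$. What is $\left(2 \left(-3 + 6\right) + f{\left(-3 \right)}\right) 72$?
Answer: $- \frac{12600}{11} \approx -1145.5$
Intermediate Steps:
$f{\left(u \right)} = u^{2} + 10 u + \frac{13 + u}{-8 + u}$ ($f{\left(u \right)} = \left(u^{2} + 10 u\right) + \frac{13 + u}{-8 + u} = u^{2} + 10 u + \frac{13 + u}{-8 + u}$)
$\left(2 \left(-3 + 6\right) + f{\left(-3 \right)}\right) 72 = \left(2 \left(-3 + 6\right) + \frac{13 + \left(-3\right)^{3} - -237 + 2 \left(-3\right)^{2}}{-8 - 3}\right) 72 = \left(2 \cdot 3 + \frac{13 - 27 + 237 + 2 \cdot 9}{-11}\right) 72 = \left(6 - \frac{13 - 27 + 237 + 18}{11}\right) 72 = \left(6 - \frac{241}{11}\right) 72 = \left(- \frac{175}{11}\right) 72 = - \frac{12600}{11}$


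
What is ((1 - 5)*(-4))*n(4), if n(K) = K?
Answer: 64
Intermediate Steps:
((1 - 5)*(-4))*n(4) = ((1 - 5)*(-4))*4 = -4*(-4)*4 = 16*4 = 64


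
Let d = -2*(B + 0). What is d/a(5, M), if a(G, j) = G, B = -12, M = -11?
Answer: 24/5 ≈ 4.8000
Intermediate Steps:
d = 24 (d = -2*(-12 + 0) = -2*(-12) = 24)
d/a(5, M) = 24/5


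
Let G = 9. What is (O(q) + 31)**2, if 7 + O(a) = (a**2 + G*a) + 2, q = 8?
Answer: 26244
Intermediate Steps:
O(a) = -5 + a**2 + 9*a (O(a) = -7 + ((a**2 + 9*a) + 2) = -7 + (2 + a**2 + 9*a) = -5 + a**2 + 9*a)
(O(q) + 31)**2 = ((-5 + 8**2 + 9*8) + 31)**2 = ((-5 + 64 + 72) + 31)**2 = (131 + 31)**2 = 162**2 = 26244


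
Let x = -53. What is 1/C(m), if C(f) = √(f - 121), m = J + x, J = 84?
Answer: -I*√10/30 ≈ -0.10541*I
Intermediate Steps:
m = 31 (m = 84 - 53 = 31)
C(f) = √(-121 + f)
1/C(m) = 1/(√(-121 + 31)) = 1/(√(-90)) = 1/(3*I*√10) = -I*√10/30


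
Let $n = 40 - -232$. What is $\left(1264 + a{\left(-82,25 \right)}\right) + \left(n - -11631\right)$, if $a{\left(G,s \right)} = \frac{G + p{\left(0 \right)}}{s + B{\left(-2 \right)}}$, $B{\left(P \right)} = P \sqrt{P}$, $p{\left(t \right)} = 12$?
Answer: $\frac{8332961}{633} - \frac{140 i \sqrt{2}}{633} \approx 13164.0 - 0.31278 i$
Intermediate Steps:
$n = 272$ ($n = 40 + 232 = 272$)
$B{\left(P \right)} = P^{\frac{3}{2}}$
$a{\left(G,s \right)} = \frac{12 + G}{s - 2 i \sqrt{2}}$ ($a{\left(G,s \right)} = \frac{G + 12}{s + \left(-2\right)^{\frac{3}{2}}} = \frac{12 + G}{s - 2 i \sqrt{2}}$)
$\left(1264 + a{\left(-82,25 \right)}\right) + \left(n - -11631\right) = \left(1264 + \frac{12 - 82}{25 - 2 i \sqrt{2}}\right) + \left(272 - -11631\right) = \left(1264 + \frac{1}{25 - 2 i \sqrt{2}} \left(-70\right)\right) + \left(272 + 11631\right) = \left(1264 - \frac{70}{25 - 2 i \sqrt{2}}\right) + 11903 = 13167 - \frac{70}{25 - 2 i \sqrt{2}}$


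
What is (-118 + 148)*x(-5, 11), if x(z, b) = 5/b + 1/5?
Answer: 216/11 ≈ 19.636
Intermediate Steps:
x(z, b) = ⅕ + 5/b (x(z, b) = 5/b + 1*(⅕) = 5/b + ⅕ = ⅕ + 5/b)
(-118 + 148)*x(-5, 11) = (-118 + 148)*((⅕)*(25 + 11)/11) = 30*((⅕)*(1/11)*36) = 30*(36/55) = 216/11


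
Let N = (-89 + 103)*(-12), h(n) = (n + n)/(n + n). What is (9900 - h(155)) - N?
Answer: 10067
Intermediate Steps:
h(n) = 1 (h(n) = (2*n)/((2*n)) = (2*n)*(1/(2*n)) = 1)
N = -168 (N = 14*(-12) = -168)
(9900 - h(155)) - N = (9900 - 1*1) - 1*(-168) = (9900 - 1) + 168 = 9899 + 168 = 10067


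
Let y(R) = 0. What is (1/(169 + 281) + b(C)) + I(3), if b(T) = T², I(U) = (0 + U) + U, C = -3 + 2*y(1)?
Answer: 6751/450 ≈ 15.002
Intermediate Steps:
C = -3 (C = -3 + 2*0 = -3 + 0 = -3)
I(U) = 2*U (I(U) = U + U = 2*U)
(1/(169 + 281) + b(C)) + I(3) = (1/(169 + 281) + (-3)²) + 2*3 = (1/450 + 9) + 6 = 4051/450 + 6 = 6751/450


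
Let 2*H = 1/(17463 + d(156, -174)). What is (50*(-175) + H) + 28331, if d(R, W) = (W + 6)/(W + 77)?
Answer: 66343521895/3388158 ≈ 19581.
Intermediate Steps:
d(R, W) = (6 + W)/(77 + W)
H = 97/3388158 (H = 1/(2*(17463 + (6 - 174)/(77 - 174))) = 1/(2*(17463 - 168/(-97))) = 1/(2*(17463 - 1/97*(-168))) = 1/(2*(17463 + 168/97)) = 1/(2*(1694079/97)) = (½)*(97/1694079) = 97/3388158 ≈ 2.8629e-5)
(50*(-175) + H) + 28331 = (50*(-175) + 97/3388158) + 28331 = (-8750 + 97/3388158) + 28331 = -29646382403/3388158 + 28331 = 66343521895/3388158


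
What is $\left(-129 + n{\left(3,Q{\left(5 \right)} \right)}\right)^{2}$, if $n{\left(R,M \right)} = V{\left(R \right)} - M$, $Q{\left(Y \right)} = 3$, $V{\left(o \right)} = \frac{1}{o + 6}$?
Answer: $\frac{1408969}{81} \approx 17395.0$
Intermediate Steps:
$V{\left(o \right)} = \frac{1}{6 + o}$
$n{\left(R,M \right)} = \frac{1}{6 + R} - M$
$\left(-129 + n{\left(3,Q{\left(5 \right)} \right)}\right)^{2} = \left(-129 + \frac{1 - 3 \left(6 + 3\right)}{6 + 3}\right)^{2} = \left(-129 + \frac{1 - 3 \cdot 9}{9}\right)^{2} = \left(-129 + \frac{1 - 27}{9}\right)^{2} = \left(-129 + \frac{1}{9} \left(-26\right)\right)^{2} = \left(-129 - \frac{26}{9}\right)^{2} = \left(- \frac{1187}{9}\right)^{2} = \frac{1408969}{81}$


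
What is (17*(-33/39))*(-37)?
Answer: 6919/13 ≈ 532.23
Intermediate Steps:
(17*(-33/39))*(-37) = (17*(-33*1/39))*(-37) = (17*(-11/13))*(-37) = -187/13*(-37) = 6919/13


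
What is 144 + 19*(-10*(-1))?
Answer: 334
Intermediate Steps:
144 + 19*(-10*(-1)) = 144 + 19*10 = 144 + 190 = 334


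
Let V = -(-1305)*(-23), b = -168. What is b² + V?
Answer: -1791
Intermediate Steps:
V = -30015 (V = -145*207 = -30015)
b² + V = (-168)² - 30015 = 28224 - 30015 = -1791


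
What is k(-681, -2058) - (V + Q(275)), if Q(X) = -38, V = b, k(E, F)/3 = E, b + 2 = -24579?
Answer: 22576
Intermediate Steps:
b = -24581 (b = -2 - 24579 = -24581)
k(E, F) = 3*E
V = -24581
k(-681, -2058) - (V + Q(275)) = 3*(-681) - (-24581 - 38) = -2043 - 1*(-24619) = -2043 + 24619 = 22576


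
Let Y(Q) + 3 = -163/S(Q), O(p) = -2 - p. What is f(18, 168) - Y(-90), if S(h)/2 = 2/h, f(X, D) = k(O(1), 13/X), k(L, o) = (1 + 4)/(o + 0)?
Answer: -95097/26 ≈ -3657.6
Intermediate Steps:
k(L, o) = 5/o
f(X, D) = 5*X/13 (f(X, D) = 5/((13/X)) = 5*(X/13) = 5*X/13)
S(h) = 4/h (S(h) = 2*(2/h) = 4/h)
Y(Q) = -3 - 163*Q/4
f(18, 168) - Y(-90) = (5/13)*18 - (-3 - 163/4*(-90)) = 90/13 - (-3 + 7335/2) = 90/13 - 1*7329/2 = 90/13 - 7329/2 = -95097/26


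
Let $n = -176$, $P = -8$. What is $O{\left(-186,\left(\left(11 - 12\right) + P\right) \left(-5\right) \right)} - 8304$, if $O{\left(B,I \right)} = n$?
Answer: $-8480$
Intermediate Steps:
$O{\left(B,I \right)} = -176$
$O{\left(-186,\left(\left(11 - 12\right) + P\right) \left(-5\right) \right)} - 8304 = -176 - 8304 = -8480$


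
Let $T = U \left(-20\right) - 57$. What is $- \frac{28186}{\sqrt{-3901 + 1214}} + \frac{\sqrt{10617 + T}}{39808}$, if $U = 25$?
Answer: $\frac{\sqrt{2515}}{19904} + \frac{28186 i \sqrt{2687}}{2687} \approx 0.0025196 + 543.75 i$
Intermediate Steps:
$T = -557$ ($T = 25 \left(-20\right) - 57 = -500 - 57 = -557$)
$- \frac{28186}{\sqrt{-3901 + 1214}} + \frac{\sqrt{10617 + T}}{39808} = - \frac{28186}{\sqrt{-3901 + 1214}} + \frac{\sqrt{10617 - 557}}{39808} = - \frac{28186}{\sqrt{-2687}} + \sqrt{10060} \cdot \frac{1}{39808} = - \frac{28186}{i \sqrt{2687}} + 2 \sqrt{2515} \cdot \frac{1}{39808} = - 28186 \left(- \frac{i \sqrt{2687}}{2687}\right) + \frac{\sqrt{2515}}{19904} = \frac{28186 i \sqrt{2687}}{2687} + \frac{\sqrt{2515}}{19904} = \frac{\sqrt{2515}}{19904} + \frac{28186 i \sqrt{2687}}{2687}$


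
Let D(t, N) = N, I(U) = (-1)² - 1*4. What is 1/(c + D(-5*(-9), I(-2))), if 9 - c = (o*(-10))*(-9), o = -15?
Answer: 1/1356 ≈ 0.00073746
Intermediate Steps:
I(U) = -3 (I(U) = 1 - 4 = -3)
c = 1359 (c = 9 - (-15*(-10))*(-9) = 9 - 150*(-9) = 9 - 1*(-1350) = 9 + 1350 = 1359)
1/(c + D(-5*(-9), I(-2))) = 1/(1359 - 3) = 1/1356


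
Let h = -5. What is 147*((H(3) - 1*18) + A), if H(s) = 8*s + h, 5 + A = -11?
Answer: -2205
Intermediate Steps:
A = -16 (A = -5 - 11 = -16)
H(s) = -5 + 8*s (H(s) = 8*s - 5 = -5 + 8*s)
147*((H(3) - 1*18) + A) = 147*(((-5 + 8*3) - 1*18) - 16) = 147*(((-5 + 24) - 18) - 16) = 147*((19 - 18) - 16) = 147*(1 - 16) = 147*(-15) = -2205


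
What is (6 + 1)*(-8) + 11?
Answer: -45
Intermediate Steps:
(6 + 1)*(-8) + 11 = 7*(-8) + 11 = -56 + 11 = -45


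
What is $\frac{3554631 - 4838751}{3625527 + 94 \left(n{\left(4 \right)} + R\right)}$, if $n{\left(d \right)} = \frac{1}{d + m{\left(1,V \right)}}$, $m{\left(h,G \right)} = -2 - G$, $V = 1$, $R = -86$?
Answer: $- \frac{1284120}{3617537} \approx -0.35497$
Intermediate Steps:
$n{\left(d \right)} = \frac{1}{-3 + d}$ ($n{\left(d \right)} = \frac{1}{d - 3} = \frac{1}{-3 + d}$)
$\frac{3554631 - 4838751}{3625527 + 94 \left(n{\left(4 \right)} + R\right)} = \frac{3554631 - 4838751}{3625527 + 94 \left(\frac{1}{-3 + 4} - 86\right)} = - \frac{1284120}{3625527 + 94 \left(1^{-1} - 86\right)} = - \frac{1284120}{3625527 + 94 \left(1 - 86\right)} = - \frac{1284120}{3625527 + 94 \left(-85\right)} = - \frac{1284120}{3625527 - 7990} = - \frac{1284120}{3617537}$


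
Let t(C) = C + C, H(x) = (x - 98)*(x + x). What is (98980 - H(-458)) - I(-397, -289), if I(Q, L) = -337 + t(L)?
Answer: -409401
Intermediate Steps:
H(x) = 2*x*(-98 + x) (H(x) = (-98 + x)*(2*x) = 2*x*(-98 + x))
t(C) = 2*C
I(Q, L) = -337 + 2*L
(98980 - H(-458)) - I(-397, -289) = (98980 - 2*(-458)*(-98 - 458)) - (-337 + 2*(-289)) = (98980 - 2*(-458)*(-556)) - (-337 - 578) = (98980 - 1*509296) - 1*(-915) = (98980 - 509296) + 915 = -410316 + 915 = -409401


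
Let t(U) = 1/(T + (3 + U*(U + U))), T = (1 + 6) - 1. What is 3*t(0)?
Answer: 1/3 ≈ 0.33333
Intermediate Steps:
T = 6 (T = 7 - 1 = 6)
t(U) = 1/(9 + 2*U**2) (t(U) = 1/(6 + (3 + U*(U + U))) = 1/(6 + (3 + U*(2*U))) = 1/(6 + (3 + 2*U**2)) = 1/(9 + 2*U**2))
3*t(0) = 3/(9 + 2*0**2) = 3/(9 + 2*0) = 3/(9 + 0) = 3/9 = 3*(1/9) = 1/3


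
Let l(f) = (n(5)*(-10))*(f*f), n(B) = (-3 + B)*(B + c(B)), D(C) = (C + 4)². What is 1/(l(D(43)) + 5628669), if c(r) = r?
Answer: -1/970307531 ≈ -1.0306e-9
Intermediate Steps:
D(C) = (4 + C)²
n(B) = 2*B*(-3 + B) (n(B) = (-3 + B)*(B + B) = (-3 + B)*(2*B) = 2*B*(-3 + B))
l(f) = -200*f² (l(f) = ((2*5*(-3 + 5))*(-10))*(f*f) = ((2*5*2)*(-10))*f² = (20*(-10))*f² = -200*f²)
1/(l(D(43)) + 5628669) = 1/(-200*(4 + 43)⁴ + 5628669) = 1/(-200*(47²)² + 5628669) = 1/(-200*2209² + 5628669) = 1/(-200*4879681 + 5628669) = 1/(-975936200 + 5628669) = 1/(-970307531) = -1/970307531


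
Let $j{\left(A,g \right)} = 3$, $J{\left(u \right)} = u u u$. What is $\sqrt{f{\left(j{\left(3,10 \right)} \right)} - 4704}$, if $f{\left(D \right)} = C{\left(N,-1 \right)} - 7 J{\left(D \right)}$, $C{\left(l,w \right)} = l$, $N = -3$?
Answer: $12 i \sqrt{34} \approx 69.971 i$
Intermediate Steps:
$J{\left(u \right)} = u^{3}$ ($J{\left(u \right)} = u^{2} u = u^{3}$)
$f{\left(D \right)} = -3 - 7 D^{3}$
$\sqrt{f{\left(j{\left(3,10 \right)} \right)} - 4704} = \sqrt{\left(-3 - 7 \cdot 3^{3}\right) - 4704} = \sqrt{\left(-3 - 189\right) - 4704} = \sqrt{-192 - 4704} = \sqrt{-4896} = 12 i \sqrt{34}$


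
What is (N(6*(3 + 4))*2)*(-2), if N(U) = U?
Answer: -168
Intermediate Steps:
(N(6*(3 + 4))*2)*(-2) = ((6*(3 + 4))*2)*(-2) = ((6*7)*2)*(-2) = (42*2)*(-2) = 84*(-2) = -168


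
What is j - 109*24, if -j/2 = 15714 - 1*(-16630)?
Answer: -67304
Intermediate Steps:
j = -64688 (j = -2*(15714 - 1*(-16630)) = -2*(15714 + 16630) = -2*32344 = -64688)
j - 109*24 = -64688 - 109*24 = -64688 - 2616 = -67304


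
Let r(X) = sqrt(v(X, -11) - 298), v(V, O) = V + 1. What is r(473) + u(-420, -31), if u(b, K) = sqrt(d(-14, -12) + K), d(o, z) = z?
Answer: 4*sqrt(11) + I*sqrt(43) ≈ 13.266 + 6.5574*I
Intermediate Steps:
v(V, O) = 1 + V
u(b, K) = sqrt(-12 + K)
r(X) = sqrt(-297 + X) (r(X) = sqrt((1 + X) - 298) = sqrt(-297 + X))
r(473) + u(-420, -31) = sqrt(-297 + 473) + sqrt(-12 - 31) = sqrt(176) + sqrt(-43) = 4*sqrt(11) + I*sqrt(43)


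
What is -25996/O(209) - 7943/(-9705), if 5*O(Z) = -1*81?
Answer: 420699761/262035 ≈ 1605.5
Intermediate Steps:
O(Z) = -81/5 (O(Z) = (-1*81)/5 = (⅕)*(-81) = -81/5)
-25996/O(209) - 7943/(-9705) = -25996/(-81/5) - 7943/(-9705) = -25996*(-5/81) - 7943*(-1/9705) = 129980/81 + 7943/9705 = 420699761/262035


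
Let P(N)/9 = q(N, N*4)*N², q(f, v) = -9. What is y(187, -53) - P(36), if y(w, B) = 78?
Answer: 105054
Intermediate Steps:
P(N) = -81*N² (P(N) = 9*(-9*N²) = -81*N²)
y(187, -53) - P(36) = 78 - (-81)*36² = 78 - (-81)*1296 = 78 - 1*(-104976) = 78 + 104976 = 105054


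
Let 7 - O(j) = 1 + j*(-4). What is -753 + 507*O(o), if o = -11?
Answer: -20019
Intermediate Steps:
O(j) = 6 + 4*j (O(j) = 7 - (1 + j*(-4)) = 7 - (1 - 4*j) = 7 + (-1 + 4*j) = 6 + 4*j)
-753 + 507*O(o) = -753 + 507*(6 + 4*(-11)) = -753 + 507*(6 - 44) = -753 + 507*(-38) = -753 - 19266 = -20019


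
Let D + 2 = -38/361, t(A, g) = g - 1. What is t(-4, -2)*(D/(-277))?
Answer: -120/5263 ≈ -0.022801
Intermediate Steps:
t(A, g) = -1 + g
D = -40/19 (D = -2 - 38/361 = -2 - 38*1/361 = -2 - 2/19 = -40/19 ≈ -2.1053)
t(-4, -2)*(D/(-277)) = (-1 - 2)*(-40/19/(-277)) = -(-120)*(-1)/(19*277) = -3*40/5263 = -120/5263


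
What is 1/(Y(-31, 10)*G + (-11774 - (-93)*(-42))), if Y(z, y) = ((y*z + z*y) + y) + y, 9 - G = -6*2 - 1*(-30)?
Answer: -1/10280 ≈ -9.7276e-5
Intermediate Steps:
G = -9 (G = 9 - (-6*2 - 1*(-30)) = 9 - (-12 + 30) = 9 - 1*18 = 9 - 18 = -9)
Y(z, y) = 2*y + 2*y*z (Y(z, y) = ((y*z + y*z) + y) + y = (2*y*z + y) + y = (y + 2*y*z) + y = 2*y + 2*y*z)
1/(Y(-31, 10)*G + (-11774 - (-93)*(-42))) = 1/((2*10*(1 - 31))*(-9) + (-11774 - (-93)*(-42))) = 1/((2*10*(-30))*(-9) + (-11774 - 1*3906)) = 1/(-600*(-9) + (-11774 - 3906)) = 1/(5400 - 15680) = 1/(-10280) = -1/10280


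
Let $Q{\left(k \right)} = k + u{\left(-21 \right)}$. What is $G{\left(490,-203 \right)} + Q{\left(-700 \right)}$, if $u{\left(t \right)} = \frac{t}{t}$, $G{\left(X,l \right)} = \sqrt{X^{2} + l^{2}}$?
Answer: $-699 + 7 \sqrt{5741} \approx -168.61$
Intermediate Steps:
$u{\left(t \right)} = 1$
$Q{\left(k \right)} = 1 + k$ ($Q{\left(k \right)} = k + 1 = 1 + k$)
$G{\left(490,-203 \right)} + Q{\left(-700 \right)} = \sqrt{490^{2} + \left(-203\right)^{2}} + \left(1 - 700\right) = \sqrt{240100 + 41209} - 699 = \sqrt{281309} - 699 = 7 \sqrt{5741} - 699 = -699 + 7 \sqrt{5741}$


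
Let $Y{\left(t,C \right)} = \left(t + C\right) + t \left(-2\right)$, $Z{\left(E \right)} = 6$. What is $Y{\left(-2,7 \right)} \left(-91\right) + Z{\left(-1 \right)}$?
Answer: $-813$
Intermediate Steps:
$Y{\left(t,C \right)} = C - t$ ($Y{\left(t,C \right)} = \left(C + t\right) - 2 t = C - t$)
$Y{\left(-2,7 \right)} \left(-91\right) + Z{\left(-1 \right)} = \left(7 - -2\right) \left(-91\right) + 6 = \left(7 + 2\right) \left(-91\right) + 6 = 9 \left(-91\right) + 6 = -819 + 6 = -813$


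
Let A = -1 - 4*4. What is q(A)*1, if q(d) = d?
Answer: -17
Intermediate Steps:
A = -17 (A = -1 - 16 = -17)
q(A)*1 = -17*1 = -17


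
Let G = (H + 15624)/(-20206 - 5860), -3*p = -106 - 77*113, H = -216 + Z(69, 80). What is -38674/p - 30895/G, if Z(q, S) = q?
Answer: 7090561306996/136305939 ≈ 52019.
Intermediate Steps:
H = -147 (H = -216 + 69 = -147)
p = 8807/3 (p = -(-106 - 77*113)/3 = -(-106 - 8701)/3 = -⅓*(-8807) = 8807/3 ≈ 2935.7)
G = -15477/26066 (G = (-147 + 15624)/(-20206 - 5860) = 15477/(-26066) = 15477*(-1/26066) = -15477/26066 ≈ -0.59376)
-38674/p - 30895/G = -38674/8807/3 - 30895/(-15477/26066) = -38674*3/8807 - 30895*(-26066/15477) = -116022/8807 + 805309070/15477 = 7090561306996/136305939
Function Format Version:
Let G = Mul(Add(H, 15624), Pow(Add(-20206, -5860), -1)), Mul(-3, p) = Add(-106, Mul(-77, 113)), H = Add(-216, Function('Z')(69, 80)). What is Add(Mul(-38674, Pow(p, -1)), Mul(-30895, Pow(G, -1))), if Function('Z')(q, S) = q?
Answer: Rational(7090561306996, 136305939) ≈ 52019.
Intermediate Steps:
H = -147 (H = Add(-216, 69) = -147)
p = Rational(8807, 3) (p = Mul(Rational(-1, 3), Add(-106, Mul(-77, 113))) = Mul(Rational(-1, 3), Add(-106, -8701)) = Mul(Rational(-1, 3), -8807) = Rational(8807, 3) ≈ 2935.7)
G = Rational(-15477, 26066) (G = Mul(Add(-147, 15624), Pow(Add(-20206, -5860), -1)) = Mul(15477, Pow(-26066, -1)) = Mul(15477, Rational(-1, 26066)) = Rational(-15477, 26066) ≈ -0.59376)
Add(Mul(-38674, Pow(p, -1)), Mul(-30895, Pow(G, -1))) = Add(Mul(-38674, Pow(Rational(8807, 3), -1)), Mul(-30895, Pow(Rational(-15477, 26066), -1))) = Add(Mul(-38674, Rational(3, 8807)), Mul(-30895, Rational(-26066, 15477))) = Add(Rational(-116022, 8807), Rational(805309070, 15477)) = Rational(7090561306996, 136305939)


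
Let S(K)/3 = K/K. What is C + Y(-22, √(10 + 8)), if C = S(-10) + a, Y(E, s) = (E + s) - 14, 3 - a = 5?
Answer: -35 + 3*√2 ≈ -30.757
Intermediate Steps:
a = -2 (a = 3 - 1*5 = 3 - 5 = -2)
S(K) = 3 (S(K) = 3*(K/K) = 3*1 = 3)
Y(E, s) = -14 + E + s
C = 1 (C = 3 - 2 = 1)
C + Y(-22, √(10 + 8)) = 1 + (-14 - 22 + √(10 + 8)) = 1 + (-14 - 22 + √18) = 1 + (-14 - 22 + 3*√2) = 1 + (-36 + 3*√2) = -35 + 3*√2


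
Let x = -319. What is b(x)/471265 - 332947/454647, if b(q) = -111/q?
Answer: -50053049011828/68348690687145 ≈ -0.73232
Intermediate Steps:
b(x)/471265 - 332947/454647 = -111/(-319)/471265 - 332947/454647 = -111*(-1/319)*(1/471265) - 332947*1/454647 = (111/319)*(1/471265) - 332947/454647 = 111/150333535 - 332947/454647 = -50053049011828/68348690687145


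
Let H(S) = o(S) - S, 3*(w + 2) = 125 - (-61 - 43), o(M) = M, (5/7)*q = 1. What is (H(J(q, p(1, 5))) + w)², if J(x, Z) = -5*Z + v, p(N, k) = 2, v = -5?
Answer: 49729/9 ≈ 5525.4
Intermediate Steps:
q = 7/5 (q = (7/5)*1 = 7/5 ≈ 1.4000)
J(x, Z) = -5 - 5*Z (J(x, Z) = -5*Z - 5 = -5 - 5*Z)
w = 223/3 (w = -2 + (125 - (-61 - 43))/3 = -2 + (125 - 1*(-104))/3 = -2 + (125 + 104)/3 = -2 + (⅓)*229 = -2 + 229/3 = 223/3 ≈ 74.333)
H(S) = 0 (H(S) = S - S = 0)
(H(J(q, p(1, 5))) + w)² = (0 + 223/3)² = (223/3)² = 49729/9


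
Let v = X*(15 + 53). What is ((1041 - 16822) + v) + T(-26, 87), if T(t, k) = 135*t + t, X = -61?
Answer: -23465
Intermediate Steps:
v = -4148 (v = -61*(15 + 53) = -61*68 = -4148)
T(t, k) = 136*t
((1041 - 16822) + v) + T(-26, 87) = ((1041 - 16822) - 4148) + 136*(-26) = (-15781 - 4148) - 3536 = -19929 - 3536 = -23465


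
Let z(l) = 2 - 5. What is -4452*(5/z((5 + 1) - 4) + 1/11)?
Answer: 77168/11 ≈ 7015.3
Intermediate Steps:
z(l) = -3
-4452*(5/z((5 + 1) - 4) + 1/11) = -4452*(5/(-3) + 1/11) = -4452*(5*(-⅓) + 1*(1/11)) = -4452*(-5/3 + 1/11) = -4452*(-52/33) = 77168/11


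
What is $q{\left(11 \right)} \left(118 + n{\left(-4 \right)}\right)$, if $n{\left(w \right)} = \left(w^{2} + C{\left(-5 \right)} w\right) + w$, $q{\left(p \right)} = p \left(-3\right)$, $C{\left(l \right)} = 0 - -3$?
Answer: $-3894$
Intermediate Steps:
$C{\left(l \right)} = 3$ ($C{\left(l \right)} = 0 + 3 = 3$)
$q{\left(p \right)} = - 3 p$
$n{\left(w \right)} = w^{2} + 4 w$ ($n{\left(w \right)} = \left(w^{2} + 3 w\right) + w = w^{2} + 4 w$)
$q{\left(11 \right)} \left(118 + n{\left(-4 \right)}\right) = \left(-3\right) 11 \left(118 - 4 \left(4 - 4\right)\right) = - 33 \left(118 - 0\right) = - 33 \left(118 + 0\right) = \left(-33\right) 118 = -3894$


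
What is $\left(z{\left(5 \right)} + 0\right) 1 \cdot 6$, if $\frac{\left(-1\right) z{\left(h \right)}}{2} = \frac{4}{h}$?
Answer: $- \frac{48}{5} \approx -9.6$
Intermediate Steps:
$z{\left(h \right)} = - \frac{8}{h}$ ($z{\left(h \right)} = - 2 \frac{4}{h} = - \frac{8}{h}$)
$\left(z{\left(5 \right)} + 0\right) 1 \cdot 6 = \left(- \frac{8}{5} + 0\right) 1 \cdot 6 = \left(\left(-8\right) \frac{1}{5} + 0\right) 6 = \left(- \frac{8}{5} + 0\right) 6 = \left(- \frac{8}{5}\right) 6 = - \frac{48}{5}$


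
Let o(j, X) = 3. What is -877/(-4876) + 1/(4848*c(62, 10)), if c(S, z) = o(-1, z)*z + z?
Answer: 42518179/236388480 ≈ 0.17987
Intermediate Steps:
c(S, z) = 4*z (c(S, z) = 3*z + z = 4*z)
-877/(-4876) + 1/(4848*c(62, 10)) = -877/(-4876) + 1/(4848*((4*10))) = -877*(-1/4876) + (1/4848)/40 = 877/4876 + (1/4848)*(1/40) = 877/4876 + 1/193920 = 42518179/236388480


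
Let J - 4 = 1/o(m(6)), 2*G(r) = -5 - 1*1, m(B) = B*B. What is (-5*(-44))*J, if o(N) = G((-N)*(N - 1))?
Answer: 2420/3 ≈ 806.67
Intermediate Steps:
m(B) = B**2
G(r) = -3 (G(r) = (-5 - 1*1)/2 = (-5 - 1)/2 = (1/2)*(-6) = -3)
o(N) = -3
J = 11/3 (J = 4 + 1/(-3) = 4 - 1/3 = 11/3 ≈ 3.6667)
(-5*(-44))*J = -5*(-44)*(11/3) = 220*(11/3) = 2420/3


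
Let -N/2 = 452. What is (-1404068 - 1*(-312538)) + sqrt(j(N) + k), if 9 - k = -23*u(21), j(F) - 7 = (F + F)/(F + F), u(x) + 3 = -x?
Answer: -1091530 + I*sqrt(535) ≈ -1.0915e+6 + 23.13*I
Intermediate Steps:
N = -904 (N = -2*452 = -904)
u(x) = -3 - x
j(F) = 8 (j(F) = 7 + (F + F)/(F + F) = 7 + (2*F)/((2*F)) = 7 + (2*F)*(1/(2*F)) = 7 + 1 = 8)
k = -543 (k = 9 - (-23)*(-3 - 1*21) = 9 - (-23)*(-3 - 21) = 9 - (-23)*(-24) = 9 - 1*552 = 9 - 552 = -543)
(-1404068 - 1*(-312538)) + sqrt(j(N) + k) = (-1404068 - 1*(-312538)) + sqrt(8 - 543) = (-1404068 + 312538) + sqrt(-535) = -1091530 + I*sqrt(535)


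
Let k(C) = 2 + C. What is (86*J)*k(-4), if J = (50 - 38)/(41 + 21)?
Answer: -1032/31 ≈ -33.290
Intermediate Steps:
J = 6/31 (J = 12/62 = 12*(1/62) = 6/31 ≈ 0.19355)
(86*J)*k(-4) = (86*(6/31))*(2 - 4) = (516/31)*(-2) = -1032/31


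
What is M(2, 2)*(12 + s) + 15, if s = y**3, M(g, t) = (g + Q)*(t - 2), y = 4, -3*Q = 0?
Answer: 15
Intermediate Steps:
Q = 0 (Q = -1/3*0 = 0)
M(g, t) = g*(-2 + t) (M(g, t) = (g + 0)*(t - 2) = g*(-2 + t))
s = 64 (s = 4**3 = 64)
M(2, 2)*(12 + s) + 15 = (2*(-2 + 2))*(12 + 64) + 15 = (2*0)*76 + 15 = 0*76 + 15 = 0 + 15 = 15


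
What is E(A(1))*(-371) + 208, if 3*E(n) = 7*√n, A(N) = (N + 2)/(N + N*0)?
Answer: 208 - 2597*√3/3 ≈ -1291.4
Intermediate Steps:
A(N) = (2 + N)/N (A(N) = (2 + N)/(N + 0) = (2 + N)/N)
E(n) = 7*√n/3 (E(n) = (7*√n)/3 = 7*√n/3)
E(A(1))*(-371) + 208 = (7*√((2 + 1)/1)/3)*(-371) + 208 = (7*√(1*3)/3)*(-371) + 208 = (7*√3/3)*(-371) + 208 = -2597*√3/3 + 208 = 208 - 2597*√3/3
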